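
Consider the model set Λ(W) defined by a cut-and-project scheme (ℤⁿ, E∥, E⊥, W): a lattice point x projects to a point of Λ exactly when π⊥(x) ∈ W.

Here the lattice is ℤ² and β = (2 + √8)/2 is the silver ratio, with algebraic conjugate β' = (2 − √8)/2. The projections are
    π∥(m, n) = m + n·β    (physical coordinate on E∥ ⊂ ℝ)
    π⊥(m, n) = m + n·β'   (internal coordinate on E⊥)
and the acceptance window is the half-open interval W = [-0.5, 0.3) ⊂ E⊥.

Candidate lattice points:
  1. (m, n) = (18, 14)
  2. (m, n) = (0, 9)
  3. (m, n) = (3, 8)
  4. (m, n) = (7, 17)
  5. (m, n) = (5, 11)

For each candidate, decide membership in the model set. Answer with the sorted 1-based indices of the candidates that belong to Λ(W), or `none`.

3, 4

β' = (2−√8)/2 ≈ -0.4142.
[1] lift (18,14): star map gives 12.2010; window check -0.5 ≤ 12.2010 < 0.3 is false → out
[2] lift (0,9): star map gives -3.7279; window check -0.5 ≤ -3.7279 < 0.3 is false → out
[3] lift (3,8): star map gives -0.3137; window check -0.5 ≤ -0.3137 < 0.3 is true → IN Λ
[4] lift (7,17): star map gives -0.0416; window check -0.5 ≤ -0.0416 < 0.3 is true → IN Λ
[5] lift (5,11): star map gives 0.4437; window check -0.5 ≤ 0.4437 < 0.3 is false → out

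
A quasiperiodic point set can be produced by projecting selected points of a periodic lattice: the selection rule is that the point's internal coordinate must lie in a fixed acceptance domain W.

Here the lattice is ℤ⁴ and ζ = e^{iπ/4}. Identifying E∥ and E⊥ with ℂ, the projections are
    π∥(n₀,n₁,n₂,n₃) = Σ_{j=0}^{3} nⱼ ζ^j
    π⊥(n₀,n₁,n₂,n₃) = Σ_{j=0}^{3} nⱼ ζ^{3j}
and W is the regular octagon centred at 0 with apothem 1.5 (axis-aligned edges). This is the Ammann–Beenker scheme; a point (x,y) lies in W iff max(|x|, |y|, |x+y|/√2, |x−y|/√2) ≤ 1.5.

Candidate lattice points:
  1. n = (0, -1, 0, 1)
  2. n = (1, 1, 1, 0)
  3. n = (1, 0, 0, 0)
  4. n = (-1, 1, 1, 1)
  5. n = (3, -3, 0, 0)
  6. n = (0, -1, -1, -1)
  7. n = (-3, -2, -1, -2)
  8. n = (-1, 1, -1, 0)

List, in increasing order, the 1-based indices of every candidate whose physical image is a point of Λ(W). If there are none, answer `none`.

Internal map: ζ^{3j} for j=0..3 gives (1,0), (−√2/2,√2/2), (0,−1), (√2/2,√2/2).
candidate 1: n = (0, -1, 0, 1) → π⊥ ≈ (+1.414214, +0.000000); max(|x|,|y|,|x±y|/√2) = 1.414214 ≤ 1.5 ⇒ ∈ W
candidate 2: n = (1, 1, 1, 0) → π⊥ ≈ (+0.292893, -0.292893); max(|x|,|y|,|x±y|/√2) = 0.414214 ≤ 1.5 ⇒ ∈ W
candidate 3: n = (1, 0, 0, 0) → π⊥ ≈ (+1.000000, +0.000000); max(|x|,|y|,|x±y|/√2) = 1.000000 ≤ 1.5 ⇒ ∈ W
candidate 4: n = (-1, 1, 1, 1) → π⊥ ≈ (-1.000000, +0.414214); max(|x|,|y|,|x±y|/√2) = 1.000000 ≤ 1.5 ⇒ ∈ W
candidate 5: n = (3, -3, 0, 0) → π⊥ ≈ (+5.121320, -2.121320); max(|x|,|y|,|x±y|/√2) = 5.121320 > 1.5 ⇒ ∉ W
candidate 6: n = (0, -1, -1, -1) → π⊥ ≈ (+0.000000, -0.414214); max(|x|,|y|,|x±y|/√2) = 0.414214 ≤ 1.5 ⇒ ∈ W
candidate 7: n = (-3, -2, -1, -2) → π⊥ ≈ (-3.000000, -1.828427); max(|x|,|y|,|x±y|/√2) = 3.414214 > 1.5 ⇒ ∉ W
candidate 8: n = (-1, 1, -1, 0) → π⊥ ≈ (-1.707107, +1.707107); max(|x|,|y|,|x±y|/√2) = 2.414214 > 1.5 ⇒ ∉ W

1, 2, 3, 4, 6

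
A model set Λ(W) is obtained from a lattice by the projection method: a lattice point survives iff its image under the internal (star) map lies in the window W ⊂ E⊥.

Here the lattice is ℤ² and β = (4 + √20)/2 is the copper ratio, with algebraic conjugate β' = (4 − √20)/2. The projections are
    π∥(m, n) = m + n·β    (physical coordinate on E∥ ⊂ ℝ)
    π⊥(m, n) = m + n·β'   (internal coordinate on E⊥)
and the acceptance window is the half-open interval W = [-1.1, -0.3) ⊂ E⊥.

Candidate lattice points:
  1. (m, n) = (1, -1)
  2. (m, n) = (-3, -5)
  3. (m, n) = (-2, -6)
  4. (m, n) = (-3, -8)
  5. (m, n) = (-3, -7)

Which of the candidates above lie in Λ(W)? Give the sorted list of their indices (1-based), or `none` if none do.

Compute β' = (4−√20)/2 = -0.2361, so π⊥(m,n) = m -0.2361·n.
[1] lift (1,-1): star map gives 1.2361; window check -1.1 ≤ 1.2361 < -0.3 is false → out
[2] lift (-3,-5): star map gives -1.8197; window check -1.1 ≤ -1.8197 < -0.3 is false → out
[3] lift (-2,-6): star map gives -0.5836; window check -1.1 ≤ -0.5836 < -0.3 is true → IN Λ
[4] lift (-3,-8): star map gives -1.1115; window check -1.1 ≤ -1.1115 < -0.3 is false → out
[5] lift (-3,-7): star map gives -1.3475; window check -1.1 ≤ -1.3475 < -0.3 is false → out

3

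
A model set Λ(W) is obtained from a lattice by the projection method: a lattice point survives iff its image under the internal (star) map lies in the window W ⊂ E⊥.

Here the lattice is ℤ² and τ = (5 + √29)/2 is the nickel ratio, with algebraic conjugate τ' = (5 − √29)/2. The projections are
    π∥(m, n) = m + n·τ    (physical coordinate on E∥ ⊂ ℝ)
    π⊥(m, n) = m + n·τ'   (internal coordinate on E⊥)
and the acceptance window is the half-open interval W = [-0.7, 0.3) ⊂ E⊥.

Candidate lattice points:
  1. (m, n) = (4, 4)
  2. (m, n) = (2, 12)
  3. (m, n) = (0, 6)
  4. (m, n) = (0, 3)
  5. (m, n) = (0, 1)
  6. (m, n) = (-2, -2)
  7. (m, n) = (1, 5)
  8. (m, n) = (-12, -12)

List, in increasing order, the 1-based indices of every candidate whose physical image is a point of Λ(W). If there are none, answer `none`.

2, 4, 5, 7

Numerically τ ≈ 5.19258 and τ' = −1/τ ≈ -0.19258.
candidate 1: (m,n)=(4,4) → π∥ = 4+4·τ ≈ 24.77033, π⊥ = 4+4·τ' ≈ 3.22967 ∉ [-0.7, 0.3) ⇒ out
candidate 2: (m,n)=(2,12) → π∥ = 2+12·τ ≈ 64.31099, π⊥ = 2+12·τ' ≈ -0.31099 ∈ [-0.7, 0.3) ⇒ IN Λ
candidate 3: (m,n)=(0,6) → π∥ = 0+6·τ ≈ 31.15549, π⊥ = 0+6·τ' ≈ -1.15549 ∉ [-0.7, 0.3) ⇒ out
candidate 4: (m,n)=(0,3) → π∥ = 0+3·τ ≈ 15.57775, π⊥ = 0+3·τ' ≈ -0.57775 ∈ [-0.7, 0.3) ⇒ IN Λ
candidate 5: (m,n)=(0,1) → π∥ = 0+1·τ ≈ 5.19258, π⊥ = 0+1·τ' ≈ -0.19258 ∈ [-0.7, 0.3) ⇒ IN Λ
candidate 6: (m,n)=(-2,-2) → π∥ = -2-2·τ ≈ -12.38516, π⊥ = -2-2·τ' ≈ -1.61484 ∉ [-0.7, 0.3) ⇒ out
candidate 7: (m,n)=(1,5) → π∥ = 1+5·τ ≈ 26.96291, π⊥ = 1+5·τ' ≈ 0.03709 ∈ [-0.7, 0.3) ⇒ IN Λ
candidate 8: (m,n)=(-12,-12) → π∥ = -12-12·τ ≈ -74.31099, π⊥ = -12-12·τ' ≈ -9.68901 ∉ [-0.7, 0.3) ⇒ out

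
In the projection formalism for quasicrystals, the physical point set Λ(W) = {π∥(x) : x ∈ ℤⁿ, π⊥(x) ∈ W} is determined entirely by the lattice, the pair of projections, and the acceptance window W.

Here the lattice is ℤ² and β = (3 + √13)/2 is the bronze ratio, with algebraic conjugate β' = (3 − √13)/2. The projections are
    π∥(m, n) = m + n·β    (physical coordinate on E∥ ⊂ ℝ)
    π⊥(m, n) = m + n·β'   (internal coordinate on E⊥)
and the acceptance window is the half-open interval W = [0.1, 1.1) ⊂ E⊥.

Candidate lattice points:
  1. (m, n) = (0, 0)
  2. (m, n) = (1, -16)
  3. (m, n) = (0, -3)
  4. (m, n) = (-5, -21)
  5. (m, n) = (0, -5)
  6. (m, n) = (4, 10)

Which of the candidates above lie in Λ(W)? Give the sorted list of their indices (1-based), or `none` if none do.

3, 6

β' = (3−√13)/2 ≈ -0.302776.
[1] lift (0,0): star map gives 0.000000; window check 0.1 ≤ 0.000000 < 1.1 is false → out
[2] lift (1,-16): star map gives 5.844410; window check 0.1 ≤ 5.844410 < 1.1 is false → out
[3] lift (0,-3): star map gives 0.908327; window check 0.1 ≤ 0.908327 < 1.1 is true → IN Λ
[4] lift (-5,-21): star map gives 1.358288; window check 0.1 ≤ 1.358288 < 1.1 is false → out
[5] lift (0,-5): star map gives 1.513878; window check 0.1 ≤ 1.513878 < 1.1 is false → out
[6] lift (4,10): star map gives 0.972244; window check 0.1 ≤ 0.972244 < 1.1 is true → IN Λ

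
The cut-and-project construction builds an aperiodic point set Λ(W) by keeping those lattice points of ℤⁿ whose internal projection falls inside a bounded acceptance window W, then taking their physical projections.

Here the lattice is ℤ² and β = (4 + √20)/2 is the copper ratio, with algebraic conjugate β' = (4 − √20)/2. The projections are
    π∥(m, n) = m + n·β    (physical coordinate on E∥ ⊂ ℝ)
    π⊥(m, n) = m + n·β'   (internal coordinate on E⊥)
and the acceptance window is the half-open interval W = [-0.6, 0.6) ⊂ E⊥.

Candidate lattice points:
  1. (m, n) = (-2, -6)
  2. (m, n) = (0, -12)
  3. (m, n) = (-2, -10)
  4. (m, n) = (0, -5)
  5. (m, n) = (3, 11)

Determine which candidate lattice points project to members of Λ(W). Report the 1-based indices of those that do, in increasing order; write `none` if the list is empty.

Numerically β ≈ 4.236068 and β' = −1/β ≈ -0.236068.
candidate 1: (m,n)=(-2,-6) → π∥ = -2-6·β ≈ -27.416408, π⊥ = -2-6·β' ≈ -0.583592 ∈ [-0.6, 0.6) ⇒ IN Λ
candidate 2: (m,n)=(0,-12) → π∥ = 0-12·β ≈ -50.832816, π⊥ = 0-12·β' ≈ 2.832816 ∉ [-0.6, 0.6) ⇒ out
candidate 3: (m,n)=(-2,-10) → π∥ = -2-10·β ≈ -44.360680, π⊥ = -2-10·β' ≈ 0.360680 ∈ [-0.6, 0.6) ⇒ IN Λ
candidate 4: (m,n)=(0,-5) → π∥ = 0-5·β ≈ -21.180340, π⊥ = 0-5·β' ≈ 1.180340 ∉ [-0.6, 0.6) ⇒ out
candidate 5: (m,n)=(3,11) → π∥ = 3+11·β ≈ 49.596748, π⊥ = 3+11·β' ≈ 0.403252 ∈ [-0.6, 0.6) ⇒ IN Λ

1, 3, 5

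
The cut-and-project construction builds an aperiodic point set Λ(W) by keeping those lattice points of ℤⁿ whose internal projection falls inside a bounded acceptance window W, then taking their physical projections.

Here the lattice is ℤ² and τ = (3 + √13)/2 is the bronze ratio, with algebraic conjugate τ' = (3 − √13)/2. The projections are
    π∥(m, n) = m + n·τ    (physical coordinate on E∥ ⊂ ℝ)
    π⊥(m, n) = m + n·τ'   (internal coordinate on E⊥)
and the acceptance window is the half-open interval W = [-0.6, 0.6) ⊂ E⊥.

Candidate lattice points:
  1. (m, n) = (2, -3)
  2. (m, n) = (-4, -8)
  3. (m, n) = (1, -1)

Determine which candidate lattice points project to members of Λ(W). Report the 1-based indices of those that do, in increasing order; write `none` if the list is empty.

none

Numerically τ ≈ 3.30278 and τ' = −1/τ ≈ -0.30278.
[1] lift (2,-3): star map gives 2.90833; window check -0.6 ≤ 2.90833 < 0.6 is false → out
[2] lift (-4,-8): star map gives -1.57779; window check -0.6 ≤ -1.57779 < 0.6 is false → out
[3] lift (1,-1): star map gives 1.30278; window check -0.6 ≤ 1.30278 < 0.6 is false → out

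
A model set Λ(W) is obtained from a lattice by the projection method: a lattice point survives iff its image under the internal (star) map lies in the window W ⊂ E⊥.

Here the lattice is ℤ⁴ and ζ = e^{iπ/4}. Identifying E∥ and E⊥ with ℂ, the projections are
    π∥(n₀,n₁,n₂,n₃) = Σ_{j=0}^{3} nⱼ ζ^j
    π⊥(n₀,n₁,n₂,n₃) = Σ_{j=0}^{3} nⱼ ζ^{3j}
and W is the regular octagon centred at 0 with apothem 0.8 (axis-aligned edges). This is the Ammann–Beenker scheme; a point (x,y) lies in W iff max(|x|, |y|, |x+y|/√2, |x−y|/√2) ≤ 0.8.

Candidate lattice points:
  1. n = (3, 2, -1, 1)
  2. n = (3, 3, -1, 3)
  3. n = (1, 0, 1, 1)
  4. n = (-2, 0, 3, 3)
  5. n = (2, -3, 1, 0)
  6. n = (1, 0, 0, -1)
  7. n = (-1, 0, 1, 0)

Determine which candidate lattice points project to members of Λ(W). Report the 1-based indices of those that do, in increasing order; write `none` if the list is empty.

6

π⊥(n) = n₀ + n₁ζ³ + n₂ζ⁶ + n₃ζ⁹ where ζ = e^{iπ/4}.
#1 (3, 2, -1, 1): internal (2.2929, 3.1213); octagon support 3.8284 vs apothem 0.8 → ∉ W
#2 (3, 3, -1, 3): internal (3.0000, 5.2426); octagon support 5.8284 vs apothem 0.8 → ∉ W
#3 (1, 0, 1, 1): internal (1.7071, -0.2929); octagon support 1.7071 vs apothem 0.8 → ∉ W
#4 (-2, 0, 3, 3): internal (0.1213, -0.8787); octagon support 0.8787 vs apothem 0.8 → ∉ W
#5 (2, -3, 1, 0): internal (4.1213, -3.1213); octagon support 5.1213 vs apothem 0.8 → ∉ W
#6 (1, 0, 0, -1): internal (0.2929, -0.7071); octagon support 0.7071 vs apothem 0.8 → ∈ W
#7 (-1, 0, 1, 0): internal (-1.0000, -1.0000); octagon support 1.4142 vs apothem 0.8 → ∉ W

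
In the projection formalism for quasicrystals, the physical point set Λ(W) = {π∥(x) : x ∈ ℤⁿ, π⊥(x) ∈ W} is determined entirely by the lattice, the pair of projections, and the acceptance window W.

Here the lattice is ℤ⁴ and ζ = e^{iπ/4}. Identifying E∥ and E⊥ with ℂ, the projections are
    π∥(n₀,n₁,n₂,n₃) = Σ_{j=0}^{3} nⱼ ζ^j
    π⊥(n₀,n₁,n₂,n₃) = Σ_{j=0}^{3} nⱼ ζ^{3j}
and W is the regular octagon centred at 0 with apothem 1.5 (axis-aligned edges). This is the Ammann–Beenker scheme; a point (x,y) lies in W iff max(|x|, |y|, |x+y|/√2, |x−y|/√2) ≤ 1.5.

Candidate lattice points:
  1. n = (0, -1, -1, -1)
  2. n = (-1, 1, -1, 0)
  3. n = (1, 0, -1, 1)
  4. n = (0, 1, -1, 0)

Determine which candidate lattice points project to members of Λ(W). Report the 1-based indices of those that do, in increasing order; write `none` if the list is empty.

With ζ = e^{iπ/4} the internal vectors are ζ^0,ζ^3,ζ^6,ζ^9.
#1 (0, -1, -1, -1): internal (0.000000, -0.414214); octagon support 0.414214 vs apothem 1.5 → ∈ W
#2 (-1, 1, -1, 0): internal (-1.707107, 1.707107); octagon support 2.414214 vs apothem 1.5 → ∉ W
#3 (1, 0, -1, 1): internal (1.707107, 1.707107); octagon support 2.414214 vs apothem 1.5 → ∉ W
#4 (0, 1, -1, 0): internal (-0.707107, 1.707107); octagon support 1.707107 vs apothem 1.5 → ∉ W

1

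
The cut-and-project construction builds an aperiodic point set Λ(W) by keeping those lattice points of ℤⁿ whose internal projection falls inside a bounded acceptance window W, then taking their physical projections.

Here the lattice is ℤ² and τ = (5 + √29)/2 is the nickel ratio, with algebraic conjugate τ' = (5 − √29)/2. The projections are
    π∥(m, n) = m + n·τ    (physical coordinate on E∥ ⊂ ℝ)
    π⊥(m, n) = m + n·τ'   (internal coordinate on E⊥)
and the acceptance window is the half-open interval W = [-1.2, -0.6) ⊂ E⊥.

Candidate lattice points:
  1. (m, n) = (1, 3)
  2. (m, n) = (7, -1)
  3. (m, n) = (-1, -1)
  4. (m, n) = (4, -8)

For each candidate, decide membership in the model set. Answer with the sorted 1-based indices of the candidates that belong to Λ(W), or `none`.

3

τ' = (5−√29)/2 ≈ -0.19258.
#1 (1,3): internal coord 1 + (3)·τ' = +0.42225; +0.42225 ∉ [-1.2, -0.6) → out
#2 (7,-1): internal coord 7 + (-1)·τ' = +7.19258; +7.19258 ∉ [-1.2, -0.6) → out
#3 (-1,-1): internal coord -1 + (-1)·τ' = -0.80742; -0.80742 ∈ [-1.2, -0.6) → IN Λ
#4 (4,-8): internal coord 4 + (-8)·τ' = +5.54066; +5.54066 ∉ [-1.2, -0.6) → out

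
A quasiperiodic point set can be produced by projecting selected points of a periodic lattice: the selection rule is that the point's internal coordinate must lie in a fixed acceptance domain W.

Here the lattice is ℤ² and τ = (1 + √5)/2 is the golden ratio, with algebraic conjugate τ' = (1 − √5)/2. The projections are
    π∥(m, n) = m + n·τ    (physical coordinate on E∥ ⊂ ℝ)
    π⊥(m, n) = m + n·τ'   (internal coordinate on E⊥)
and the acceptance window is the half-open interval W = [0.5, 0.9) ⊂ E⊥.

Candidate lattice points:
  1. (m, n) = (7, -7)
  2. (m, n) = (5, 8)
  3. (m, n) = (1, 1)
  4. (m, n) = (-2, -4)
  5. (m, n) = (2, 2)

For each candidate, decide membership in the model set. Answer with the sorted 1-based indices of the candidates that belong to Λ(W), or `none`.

τ' = (1−√5)/2 ≈ -0.6180.
[1] lift (7,-7): star map gives 11.3262; window check 0.5 ≤ 11.3262 < 0.9 is false → out
[2] lift (5,8): star map gives 0.0557; window check 0.5 ≤ 0.0557 < 0.9 is false → out
[3] lift (1,1): star map gives 0.3820; window check 0.5 ≤ 0.3820 < 0.9 is false → out
[4] lift (-2,-4): star map gives 0.4721; window check 0.5 ≤ 0.4721 < 0.9 is false → out
[5] lift (2,2): star map gives 0.7639; window check 0.5 ≤ 0.7639 < 0.9 is true → IN Λ

5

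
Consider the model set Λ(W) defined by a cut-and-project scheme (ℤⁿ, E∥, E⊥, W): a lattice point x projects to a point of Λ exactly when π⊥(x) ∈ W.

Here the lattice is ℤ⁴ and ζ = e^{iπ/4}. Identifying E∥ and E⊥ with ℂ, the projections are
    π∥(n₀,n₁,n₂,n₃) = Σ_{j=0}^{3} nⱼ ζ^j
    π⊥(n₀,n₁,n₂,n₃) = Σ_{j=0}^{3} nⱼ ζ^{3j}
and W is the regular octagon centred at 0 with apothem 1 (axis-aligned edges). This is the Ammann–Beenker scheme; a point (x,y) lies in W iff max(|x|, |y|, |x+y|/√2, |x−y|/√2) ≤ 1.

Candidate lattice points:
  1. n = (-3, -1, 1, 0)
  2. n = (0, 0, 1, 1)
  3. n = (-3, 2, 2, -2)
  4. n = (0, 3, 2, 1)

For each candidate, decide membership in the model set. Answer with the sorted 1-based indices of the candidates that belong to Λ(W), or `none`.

2

π⊥(n) = n₀ + n₁ζ³ + n₂ζ⁶ + n₃ζ⁹ where ζ = e^{iπ/4}.
#1 (-3, -1, 1, 0): internal (-2.29289, -1.70711); octagon support 2.82843 vs apothem 1 → ∉ W
#2 (0, 0, 1, 1): internal (0.70711, -0.29289); octagon support 0.70711 vs apothem 1 → ∈ W
#3 (-3, 2, 2, -2): internal (-5.82843, -2.00000); octagon support 5.82843 vs apothem 1 → ∉ W
#4 (0, 3, 2, 1): internal (-1.41421, 0.82843); octagon support 1.58579 vs apothem 1 → ∉ W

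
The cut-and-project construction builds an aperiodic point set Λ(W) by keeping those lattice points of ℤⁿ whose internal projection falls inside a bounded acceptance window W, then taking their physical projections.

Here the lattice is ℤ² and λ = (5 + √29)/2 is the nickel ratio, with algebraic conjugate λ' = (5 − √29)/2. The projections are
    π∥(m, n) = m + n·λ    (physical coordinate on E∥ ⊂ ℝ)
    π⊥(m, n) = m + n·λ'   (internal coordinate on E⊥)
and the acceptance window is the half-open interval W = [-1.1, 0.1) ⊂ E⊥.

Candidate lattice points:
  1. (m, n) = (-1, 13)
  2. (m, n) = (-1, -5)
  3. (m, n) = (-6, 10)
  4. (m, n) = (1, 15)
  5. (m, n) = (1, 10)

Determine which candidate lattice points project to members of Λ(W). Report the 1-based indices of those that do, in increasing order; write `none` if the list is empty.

2, 5

Numerically λ ≈ 5.19258 and λ' = −1/λ ≈ -0.19258.
[1] lift (-1,13): star map gives -3.50357; window check -1.1 ≤ -3.50357 < 0.1 is false → out
[2] lift (-1,-5): star map gives -0.03709; window check -1.1 ≤ -0.03709 < 0.1 is true → IN Λ
[3] lift (-6,10): star map gives -7.92582; window check -1.1 ≤ -7.92582 < 0.1 is false → out
[4] lift (1,15): star map gives -1.88874; window check -1.1 ≤ -1.88874 < 0.1 is false → out
[5] lift (1,10): star map gives -0.92582; window check -1.1 ≤ -0.92582 < 0.1 is true → IN Λ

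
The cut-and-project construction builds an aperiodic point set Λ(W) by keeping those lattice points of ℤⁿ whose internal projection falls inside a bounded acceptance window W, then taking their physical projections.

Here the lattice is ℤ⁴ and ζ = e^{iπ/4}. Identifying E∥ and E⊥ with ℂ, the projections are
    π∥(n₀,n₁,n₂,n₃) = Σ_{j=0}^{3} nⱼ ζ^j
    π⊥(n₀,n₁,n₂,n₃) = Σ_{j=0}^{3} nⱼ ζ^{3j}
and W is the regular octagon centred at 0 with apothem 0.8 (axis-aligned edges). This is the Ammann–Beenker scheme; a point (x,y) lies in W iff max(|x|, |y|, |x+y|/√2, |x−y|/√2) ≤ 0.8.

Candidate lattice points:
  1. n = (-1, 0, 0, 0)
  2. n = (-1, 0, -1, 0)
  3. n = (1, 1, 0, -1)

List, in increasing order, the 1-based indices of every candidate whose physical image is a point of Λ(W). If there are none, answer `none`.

Internal map: ζ^{3j} for j=0..3 gives (1,0), (−√2/2,√2/2), (0,−1), (√2/2,√2/2).
#1 (-1, 0, 0, 0): internal (-1.000000, 0.000000); octagon support 1.000000 vs apothem 0.8 → ∉ W
#2 (-1, 0, -1, 0): internal (-1.000000, 1.000000); octagon support 1.414214 vs apothem 0.8 → ∉ W
#3 (1, 1, 0, -1): internal (-0.414214, 0.000000); octagon support 0.414214 vs apothem 0.8 → ∈ W

3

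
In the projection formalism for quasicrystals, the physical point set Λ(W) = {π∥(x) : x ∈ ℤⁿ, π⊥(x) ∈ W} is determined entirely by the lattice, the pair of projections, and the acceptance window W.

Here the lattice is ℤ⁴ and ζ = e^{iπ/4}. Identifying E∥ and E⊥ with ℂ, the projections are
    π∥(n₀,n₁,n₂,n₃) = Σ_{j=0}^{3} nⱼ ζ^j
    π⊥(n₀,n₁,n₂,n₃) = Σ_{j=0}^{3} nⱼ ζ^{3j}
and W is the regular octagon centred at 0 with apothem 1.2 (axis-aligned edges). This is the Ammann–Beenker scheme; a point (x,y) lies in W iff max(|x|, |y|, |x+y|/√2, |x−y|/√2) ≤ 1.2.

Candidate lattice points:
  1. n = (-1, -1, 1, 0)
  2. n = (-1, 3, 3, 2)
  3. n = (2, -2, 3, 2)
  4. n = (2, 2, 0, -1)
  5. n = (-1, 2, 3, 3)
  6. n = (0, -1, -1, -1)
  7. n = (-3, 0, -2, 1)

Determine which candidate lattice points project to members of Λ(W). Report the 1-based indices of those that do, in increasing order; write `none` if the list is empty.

4, 5, 6

With ζ = e^{iπ/4} the internal vectors are ζ^0,ζ^3,ζ^6,ζ^9.
candidate 1: n = (-1, -1, 1, 0) → π⊥ ≈ (-0.2929, -1.7071); max(|x|,|y|,|x±y|/√2) = 1.7071 > 1.2 ⇒ ∉ W
candidate 2: n = (-1, 3, 3, 2) → π⊥ ≈ (-1.7071, +0.5355); max(|x|,|y|,|x±y|/√2) = 1.7071 > 1.2 ⇒ ∉ W
candidate 3: n = (2, -2, 3, 2) → π⊥ ≈ (+4.8284, -3.0000); max(|x|,|y|,|x±y|/√2) = 5.5355 > 1.2 ⇒ ∉ W
candidate 4: n = (2, 2, 0, -1) → π⊥ ≈ (-0.1213, +0.7071); max(|x|,|y|,|x±y|/√2) = 0.7071 ≤ 1.2 ⇒ ∈ W
candidate 5: n = (-1, 2, 3, 3) → π⊥ ≈ (-0.2929, +0.5355); max(|x|,|y|,|x±y|/√2) = 0.5858 ≤ 1.2 ⇒ ∈ W
candidate 6: n = (0, -1, -1, -1) → π⊥ ≈ (+0.0000, -0.4142); max(|x|,|y|,|x±y|/√2) = 0.4142 ≤ 1.2 ⇒ ∈ W
candidate 7: n = (-3, 0, -2, 1) → π⊥ ≈ (-2.2929, +2.7071); max(|x|,|y|,|x±y|/√2) = 3.5355 > 1.2 ⇒ ∉ W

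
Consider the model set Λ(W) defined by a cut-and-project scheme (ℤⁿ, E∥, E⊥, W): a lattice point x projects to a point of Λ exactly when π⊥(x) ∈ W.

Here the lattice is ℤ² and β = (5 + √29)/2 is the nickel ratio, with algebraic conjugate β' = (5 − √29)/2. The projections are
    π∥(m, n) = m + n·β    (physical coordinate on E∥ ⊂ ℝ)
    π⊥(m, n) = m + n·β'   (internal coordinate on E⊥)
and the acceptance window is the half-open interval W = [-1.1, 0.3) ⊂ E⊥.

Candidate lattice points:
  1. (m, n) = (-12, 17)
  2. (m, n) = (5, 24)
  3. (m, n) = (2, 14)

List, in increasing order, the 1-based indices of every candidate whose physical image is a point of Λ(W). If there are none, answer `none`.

β' = (5−√29)/2 ≈ -0.19258.
[1] lift (-12,17): star map gives -15.27390; window check -1.1 ≤ -15.27390 < 0.3 is false → out
[2] lift (5,24): star map gives 0.37802; window check -1.1 ≤ 0.37802 < 0.3 is false → out
[3] lift (2,14): star map gives -0.69615; window check -1.1 ≤ -0.69615 < 0.3 is true → IN Λ

3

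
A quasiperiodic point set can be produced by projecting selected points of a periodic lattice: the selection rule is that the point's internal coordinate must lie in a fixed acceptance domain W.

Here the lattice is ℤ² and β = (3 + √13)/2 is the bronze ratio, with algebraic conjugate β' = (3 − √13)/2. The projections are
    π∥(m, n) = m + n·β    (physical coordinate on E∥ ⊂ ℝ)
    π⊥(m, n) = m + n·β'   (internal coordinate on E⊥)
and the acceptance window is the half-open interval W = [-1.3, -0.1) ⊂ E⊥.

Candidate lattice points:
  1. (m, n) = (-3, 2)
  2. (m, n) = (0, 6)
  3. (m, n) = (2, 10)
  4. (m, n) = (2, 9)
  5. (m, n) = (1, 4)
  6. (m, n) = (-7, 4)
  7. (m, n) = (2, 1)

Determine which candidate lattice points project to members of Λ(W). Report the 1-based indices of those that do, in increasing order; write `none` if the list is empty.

3, 4, 5

Compute β' = (3−√13)/2 = -0.302776, so π⊥(m,n) = m -0.302776·n.
candidate 1: (m,n)=(-3,2) → π∥ = -3+2·β ≈ 3.605551, π⊥ = -3+2·β' ≈ -3.605551 ∉ [-1.3, -0.1) ⇒ out
candidate 2: (m,n)=(0,6) → π∥ = 0+6·β ≈ 19.816654, π⊥ = 0+6·β' ≈ -1.816654 ∉ [-1.3, -0.1) ⇒ out
candidate 3: (m,n)=(2,10) → π∥ = 2+10·β ≈ 35.027756, π⊥ = 2+10·β' ≈ -1.027756 ∈ [-1.3, -0.1) ⇒ IN Λ
candidate 4: (m,n)=(2,9) → π∥ = 2+9·β ≈ 31.724981, π⊥ = 2+9·β' ≈ -0.724981 ∈ [-1.3, -0.1) ⇒ IN Λ
candidate 5: (m,n)=(1,4) → π∥ = 1+4·β ≈ 14.211103, π⊥ = 1+4·β' ≈ -0.211103 ∈ [-1.3, -0.1) ⇒ IN Λ
candidate 6: (m,n)=(-7,4) → π∥ = -7+4·β ≈ 6.211103, π⊥ = -7+4·β' ≈ -8.211103 ∉ [-1.3, -0.1) ⇒ out
candidate 7: (m,n)=(2,1) → π∥ = 2+1·β ≈ 5.302776, π⊥ = 2+1·β' ≈ 1.697224 ∉ [-1.3, -0.1) ⇒ out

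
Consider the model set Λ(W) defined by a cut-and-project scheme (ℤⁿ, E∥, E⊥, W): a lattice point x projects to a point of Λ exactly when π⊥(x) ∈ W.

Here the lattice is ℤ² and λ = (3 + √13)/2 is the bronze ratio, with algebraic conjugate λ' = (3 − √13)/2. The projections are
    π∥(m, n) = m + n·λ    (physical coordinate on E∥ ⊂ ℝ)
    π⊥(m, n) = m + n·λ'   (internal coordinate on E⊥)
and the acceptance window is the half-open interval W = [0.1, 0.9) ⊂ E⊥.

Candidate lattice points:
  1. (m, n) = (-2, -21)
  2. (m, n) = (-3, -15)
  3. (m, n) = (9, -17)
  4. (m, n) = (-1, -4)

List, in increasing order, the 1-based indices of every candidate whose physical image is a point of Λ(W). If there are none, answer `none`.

4

Compute λ' = (3−√13)/2 = -0.302776, so π⊥(m,n) = m -0.302776·n.
#1 (-2,-21): internal coord -2 + (-21)·λ' = +4.358288; +4.358288 ∉ [0.1, 0.9) → out
#2 (-3,-15): internal coord -3 + (-15)·λ' = +1.541635; +1.541635 ∉ [0.1, 0.9) → out
#3 (9,-17): internal coord 9 + (-17)·λ' = +14.147186; +14.147186 ∉ [0.1, 0.9) → out
#4 (-1,-4): internal coord -1 + (-4)·λ' = +0.211103; +0.211103 ∈ [0.1, 0.9) → IN Λ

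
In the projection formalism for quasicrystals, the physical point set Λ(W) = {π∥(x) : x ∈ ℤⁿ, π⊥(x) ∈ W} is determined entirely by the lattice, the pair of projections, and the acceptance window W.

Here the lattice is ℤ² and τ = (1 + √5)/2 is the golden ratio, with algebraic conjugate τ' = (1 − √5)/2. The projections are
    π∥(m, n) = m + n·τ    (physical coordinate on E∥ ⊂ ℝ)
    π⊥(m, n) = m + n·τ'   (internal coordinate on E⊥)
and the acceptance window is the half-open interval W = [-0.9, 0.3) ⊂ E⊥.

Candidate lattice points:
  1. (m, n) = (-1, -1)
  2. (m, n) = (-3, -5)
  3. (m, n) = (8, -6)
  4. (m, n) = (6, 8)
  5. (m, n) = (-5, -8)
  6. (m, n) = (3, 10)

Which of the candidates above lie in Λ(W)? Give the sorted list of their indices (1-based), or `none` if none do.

τ' = (1−√5)/2 ≈ -0.618034.
[1] lift (-1,-1): star map gives -0.381966; window check -0.9 ≤ -0.381966 < 0.3 is true → IN Λ
[2] lift (-3,-5): star map gives 0.090170; window check -0.9 ≤ 0.090170 < 0.3 is true → IN Λ
[3] lift (8,-6): star map gives 11.708204; window check -0.9 ≤ 11.708204 < 0.3 is false → out
[4] lift (6,8): star map gives 1.055728; window check -0.9 ≤ 1.055728 < 0.3 is false → out
[5] lift (-5,-8): star map gives -0.055728; window check -0.9 ≤ -0.055728 < 0.3 is true → IN Λ
[6] lift (3,10): star map gives -3.180340; window check -0.9 ≤ -3.180340 < 0.3 is false → out

1, 2, 5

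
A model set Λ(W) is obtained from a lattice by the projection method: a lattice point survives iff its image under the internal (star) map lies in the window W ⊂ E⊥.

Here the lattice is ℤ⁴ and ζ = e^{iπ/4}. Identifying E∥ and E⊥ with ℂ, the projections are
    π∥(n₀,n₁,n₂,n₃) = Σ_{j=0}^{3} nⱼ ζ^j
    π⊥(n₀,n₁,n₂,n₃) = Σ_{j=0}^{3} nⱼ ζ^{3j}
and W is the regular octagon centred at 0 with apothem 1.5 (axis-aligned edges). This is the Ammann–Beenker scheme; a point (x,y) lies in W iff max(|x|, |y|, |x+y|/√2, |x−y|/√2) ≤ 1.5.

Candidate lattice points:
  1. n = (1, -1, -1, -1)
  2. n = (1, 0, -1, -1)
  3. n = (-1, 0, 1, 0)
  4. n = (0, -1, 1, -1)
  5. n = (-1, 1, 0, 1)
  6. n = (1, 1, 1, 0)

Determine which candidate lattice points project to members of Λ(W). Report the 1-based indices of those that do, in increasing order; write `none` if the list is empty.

1, 2, 3, 6

Internal map: ζ^{3j} for j=0..3 gives (1,0), (−√2/2,√2/2), (0,−1), (√2/2,√2/2).
#1 (1, -1, -1, -1): internal (1.00000, -0.41421); octagon support 1.00000 vs apothem 1.5 → ∈ W
#2 (1, 0, -1, -1): internal (0.29289, 0.29289); octagon support 0.41421 vs apothem 1.5 → ∈ W
#3 (-1, 0, 1, 0): internal (-1.00000, -1.00000); octagon support 1.41421 vs apothem 1.5 → ∈ W
#4 (0, -1, 1, -1): internal (0.00000, -2.41421); octagon support 2.41421 vs apothem 1.5 → ∉ W
#5 (-1, 1, 0, 1): internal (-1.00000, 1.41421); octagon support 1.70711 vs apothem 1.5 → ∉ W
#6 (1, 1, 1, 0): internal (0.29289, -0.29289); octagon support 0.41421 vs apothem 1.5 → ∈ W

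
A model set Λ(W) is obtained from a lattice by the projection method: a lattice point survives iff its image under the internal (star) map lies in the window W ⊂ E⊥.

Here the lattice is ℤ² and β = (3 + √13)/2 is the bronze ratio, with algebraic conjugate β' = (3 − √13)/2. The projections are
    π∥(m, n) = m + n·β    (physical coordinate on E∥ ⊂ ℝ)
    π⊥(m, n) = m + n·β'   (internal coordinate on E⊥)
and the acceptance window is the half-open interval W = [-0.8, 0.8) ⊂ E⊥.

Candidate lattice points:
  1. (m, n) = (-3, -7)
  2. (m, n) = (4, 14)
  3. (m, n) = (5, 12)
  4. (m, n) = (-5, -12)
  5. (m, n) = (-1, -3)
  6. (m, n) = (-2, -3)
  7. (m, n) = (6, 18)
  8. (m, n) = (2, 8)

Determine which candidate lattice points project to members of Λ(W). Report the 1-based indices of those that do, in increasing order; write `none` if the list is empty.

2, 5, 7, 8

Numerically β ≈ 3.302776 and β' = −1/β ≈ -0.302776.
candidate 1: (m,n)=(-3,-7) → π∥ = -3-7·β ≈ -26.119429, π⊥ = -3-7·β' ≈ -0.880571 ∉ [-0.8, 0.8) ⇒ out
candidate 2: (m,n)=(4,14) → π∥ = 4+14·β ≈ 50.238859, π⊥ = 4+14·β' ≈ -0.238859 ∈ [-0.8, 0.8) ⇒ IN Λ
candidate 3: (m,n)=(5,12) → π∥ = 5+12·β ≈ 44.633308, π⊥ = 5+12·β' ≈ 1.366692 ∉ [-0.8, 0.8) ⇒ out
candidate 4: (m,n)=(-5,-12) → π∥ = -5-12·β ≈ -44.633308, π⊥ = -5-12·β' ≈ -1.366692 ∉ [-0.8, 0.8) ⇒ out
candidate 5: (m,n)=(-1,-3) → π∥ = -1-3·β ≈ -10.908327, π⊥ = -1-3·β' ≈ -0.091673 ∈ [-0.8, 0.8) ⇒ IN Λ
candidate 6: (m,n)=(-2,-3) → π∥ = -2-3·β ≈ -11.908327, π⊥ = -2-3·β' ≈ -1.091673 ∉ [-0.8, 0.8) ⇒ out
candidate 7: (m,n)=(6,18) → π∥ = 6+18·β ≈ 65.449961, π⊥ = 6+18·β' ≈ 0.550039 ∈ [-0.8, 0.8) ⇒ IN Λ
candidate 8: (m,n)=(2,8) → π∥ = 2+8·β ≈ 28.422205, π⊥ = 2+8·β' ≈ -0.422205 ∈ [-0.8, 0.8) ⇒ IN Λ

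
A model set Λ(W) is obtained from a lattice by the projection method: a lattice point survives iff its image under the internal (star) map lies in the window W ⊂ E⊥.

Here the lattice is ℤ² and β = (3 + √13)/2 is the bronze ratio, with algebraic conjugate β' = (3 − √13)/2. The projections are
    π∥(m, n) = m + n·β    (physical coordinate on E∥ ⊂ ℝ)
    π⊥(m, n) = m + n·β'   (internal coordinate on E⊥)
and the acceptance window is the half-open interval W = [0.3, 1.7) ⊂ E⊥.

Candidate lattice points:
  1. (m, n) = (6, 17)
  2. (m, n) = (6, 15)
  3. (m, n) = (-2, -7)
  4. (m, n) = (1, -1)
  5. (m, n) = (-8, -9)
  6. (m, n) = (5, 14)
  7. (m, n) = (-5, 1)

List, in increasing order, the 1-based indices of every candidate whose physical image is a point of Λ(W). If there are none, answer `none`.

Numerically β ≈ 3.3028 and β' = −1/β ≈ -0.3028.
candidate 1: (m,n)=(6,17) → π∥ = 6+17·β ≈ 62.1472, π⊥ = 6+17·β' ≈ 0.8528 ∈ [0.3, 1.7) ⇒ IN Λ
candidate 2: (m,n)=(6,15) → π∥ = 6+15·β ≈ 55.5416, π⊥ = 6+15·β' ≈ 1.4584 ∈ [0.3, 1.7) ⇒ IN Λ
candidate 3: (m,n)=(-2,-7) → π∥ = -2-7·β ≈ -25.1194, π⊥ = -2-7·β' ≈ 0.1194 ∉ [0.3, 1.7) ⇒ out
candidate 4: (m,n)=(1,-1) → π∥ = 1-1·β ≈ -2.3028, π⊥ = 1-1·β' ≈ 1.3028 ∈ [0.3, 1.7) ⇒ IN Λ
candidate 5: (m,n)=(-8,-9) → π∥ = -8-9·β ≈ -37.7250, π⊥ = -8-9·β' ≈ -5.2750 ∉ [0.3, 1.7) ⇒ out
candidate 6: (m,n)=(5,14) → π∥ = 5+14·β ≈ 51.2389, π⊥ = 5+14·β' ≈ 0.7611 ∈ [0.3, 1.7) ⇒ IN Λ
candidate 7: (m,n)=(-5,1) → π∥ = -5+1·β ≈ -1.6972, π⊥ = -5+1·β' ≈ -5.3028 ∉ [0.3, 1.7) ⇒ out

1, 2, 4, 6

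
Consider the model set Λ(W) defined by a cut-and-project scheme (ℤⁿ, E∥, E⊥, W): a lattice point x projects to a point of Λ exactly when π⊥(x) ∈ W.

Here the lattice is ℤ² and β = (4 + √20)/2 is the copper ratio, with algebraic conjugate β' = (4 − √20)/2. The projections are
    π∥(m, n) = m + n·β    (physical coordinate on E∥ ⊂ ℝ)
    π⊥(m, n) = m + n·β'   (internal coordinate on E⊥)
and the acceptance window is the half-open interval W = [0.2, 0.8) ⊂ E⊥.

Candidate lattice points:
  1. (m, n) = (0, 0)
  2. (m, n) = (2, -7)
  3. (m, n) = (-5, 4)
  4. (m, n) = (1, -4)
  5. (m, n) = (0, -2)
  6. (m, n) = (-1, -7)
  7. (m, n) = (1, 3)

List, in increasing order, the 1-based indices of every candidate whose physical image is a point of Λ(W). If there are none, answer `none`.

5, 6, 7

Compute β' = (4−√20)/2 = -0.2361, so π⊥(m,n) = m -0.2361·n.
candidate 1: (m,n)=(0,0) → π∥ = 0+0·β ≈ 0.0000, π⊥ = 0+0·β' ≈ 0.0000 ∉ [0.2, 0.8) ⇒ out
candidate 2: (m,n)=(2,-7) → π∥ = 2-7·β ≈ -27.6525, π⊥ = 2-7·β' ≈ 3.6525 ∉ [0.2, 0.8) ⇒ out
candidate 3: (m,n)=(-5,4) → π∥ = -5+4·β ≈ 11.9443, π⊥ = -5+4·β' ≈ -5.9443 ∉ [0.2, 0.8) ⇒ out
candidate 4: (m,n)=(1,-4) → π∥ = 1-4·β ≈ -15.9443, π⊥ = 1-4·β' ≈ 1.9443 ∉ [0.2, 0.8) ⇒ out
candidate 5: (m,n)=(0,-2) → π∥ = 0-2·β ≈ -8.4721, π⊥ = 0-2·β' ≈ 0.4721 ∈ [0.2, 0.8) ⇒ IN Λ
candidate 6: (m,n)=(-1,-7) → π∥ = -1-7·β ≈ -30.6525, π⊥ = -1-7·β' ≈ 0.6525 ∈ [0.2, 0.8) ⇒ IN Λ
candidate 7: (m,n)=(1,3) → π∥ = 1+3·β ≈ 13.7082, π⊥ = 1+3·β' ≈ 0.2918 ∈ [0.2, 0.8) ⇒ IN Λ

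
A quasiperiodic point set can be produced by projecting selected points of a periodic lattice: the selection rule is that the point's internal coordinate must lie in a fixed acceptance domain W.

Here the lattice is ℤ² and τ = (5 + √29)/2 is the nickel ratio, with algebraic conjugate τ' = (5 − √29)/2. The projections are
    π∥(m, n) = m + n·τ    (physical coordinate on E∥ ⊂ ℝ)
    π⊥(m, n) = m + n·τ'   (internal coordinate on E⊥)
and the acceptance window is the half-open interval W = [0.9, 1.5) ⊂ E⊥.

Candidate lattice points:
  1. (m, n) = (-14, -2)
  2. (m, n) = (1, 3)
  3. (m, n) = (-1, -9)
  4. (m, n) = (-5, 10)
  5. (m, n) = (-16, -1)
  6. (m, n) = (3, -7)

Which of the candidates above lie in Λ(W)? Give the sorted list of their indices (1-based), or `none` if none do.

none

Numerically τ ≈ 5.192582 and τ' = −1/τ ≈ -0.192582.
[1] lift (-14,-2): star map gives -13.614835; window check 0.9 ≤ -13.614835 < 1.5 is false → out
[2] lift (1,3): star map gives 0.422253; window check 0.9 ≤ 0.422253 < 1.5 is false → out
[3] lift (-1,-9): star map gives 0.733242; window check 0.9 ≤ 0.733242 < 1.5 is false → out
[4] lift (-5,10): star map gives -6.925824; window check 0.9 ≤ -6.925824 < 1.5 is false → out
[5] lift (-16,-1): star map gives -15.807418; window check 0.9 ≤ -15.807418 < 1.5 is false → out
[6] lift (3,-7): star map gives 4.348077; window check 0.9 ≤ 4.348077 < 1.5 is false → out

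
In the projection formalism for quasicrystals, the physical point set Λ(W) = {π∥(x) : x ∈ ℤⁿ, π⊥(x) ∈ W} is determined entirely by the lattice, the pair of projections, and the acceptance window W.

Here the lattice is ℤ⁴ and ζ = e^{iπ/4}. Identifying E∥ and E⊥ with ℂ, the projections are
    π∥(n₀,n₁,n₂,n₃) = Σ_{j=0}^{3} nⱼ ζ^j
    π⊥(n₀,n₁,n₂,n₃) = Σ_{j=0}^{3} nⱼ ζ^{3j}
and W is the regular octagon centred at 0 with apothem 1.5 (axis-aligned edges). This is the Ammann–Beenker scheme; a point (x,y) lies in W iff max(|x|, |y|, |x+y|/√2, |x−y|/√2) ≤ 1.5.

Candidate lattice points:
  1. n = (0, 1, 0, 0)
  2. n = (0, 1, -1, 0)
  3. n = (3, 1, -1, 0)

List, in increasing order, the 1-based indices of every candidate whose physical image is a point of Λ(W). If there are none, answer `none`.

1

With ζ = e^{iπ/4} the internal vectors are ζ^0,ζ^3,ζ^6,ζ^9.
#1 (0, 1, 0, 0): internal (-0.7071, 0.7071); octagon support 1.0000 vs apothem 1.5 → ∈ W
#2 (0, 1, -1, 0): internal (-0.7071, 1.7071); octagon support 1.7071 vs apothem 1.5 → ∉ W
#3 (3, 1, -1, 0): internal (2.2929, 1.7071); octagon support 2.8284 vs apothem 1.5 → ∉ W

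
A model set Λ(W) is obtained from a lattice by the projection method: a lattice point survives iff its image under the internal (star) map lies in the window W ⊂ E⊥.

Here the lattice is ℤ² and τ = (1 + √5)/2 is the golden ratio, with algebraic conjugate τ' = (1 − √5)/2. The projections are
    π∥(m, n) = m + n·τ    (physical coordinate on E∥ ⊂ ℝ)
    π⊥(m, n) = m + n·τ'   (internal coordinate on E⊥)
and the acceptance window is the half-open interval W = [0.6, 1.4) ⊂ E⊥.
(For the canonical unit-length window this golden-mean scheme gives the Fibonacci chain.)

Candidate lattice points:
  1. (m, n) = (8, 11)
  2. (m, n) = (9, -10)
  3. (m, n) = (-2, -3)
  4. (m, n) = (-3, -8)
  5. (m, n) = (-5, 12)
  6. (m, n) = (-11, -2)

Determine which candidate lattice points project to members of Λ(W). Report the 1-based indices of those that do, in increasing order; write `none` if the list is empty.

Numerically τ ≈ 1.6180 and τ' = −1/τ ≈ -0.6180.
candidate 1: (m,n)=(8,11) → π∥ = 8+11·τ ≈ 25.7984, π⊥ = 8+11·τ' ≈ 1.2016 ∈ [0.6, 1.4) ⇒ IN Λ
candidate 2: (m,n)=(9,-10) → π∥ = 9-10·τ ≈ -7.1803, π⊥ = 9-10·τ' ≈ 15.1803 ∉ [0.6, 1.4) ⇒ out
candidate 3: (m,n)=(-2,-3) → π∥ = -2-3·τ ≈ -6.8541, π⊥ = -2-3·τ' ≈ -0.1459 ∉ [0.6, 1.4) ⇒ out
candidate 4: (m,n)=(-3,-8) → π∥ = -3-8·τ ≈ -15.9443, π⊥ = -3-8·τ' ≈ 1.9443 ∉ [0.6, 1.4) ⇒ out
candidate 5: (m,n)=(-5,12) → π∥ = -5+12·τ ≈ 14.4164, π⊥ = -5+12·τ' ≈ -12.4164 ∉ [0.6, 1.4) ⇒ out
candidate 6: (m,n)=(-11,-2) → π∥ = -11-2·τ ≈ -14.2361, π⊥ = -11-2·τ' ≈ -9.7639 ∉ [0.6, 1.4) ⇒ out

1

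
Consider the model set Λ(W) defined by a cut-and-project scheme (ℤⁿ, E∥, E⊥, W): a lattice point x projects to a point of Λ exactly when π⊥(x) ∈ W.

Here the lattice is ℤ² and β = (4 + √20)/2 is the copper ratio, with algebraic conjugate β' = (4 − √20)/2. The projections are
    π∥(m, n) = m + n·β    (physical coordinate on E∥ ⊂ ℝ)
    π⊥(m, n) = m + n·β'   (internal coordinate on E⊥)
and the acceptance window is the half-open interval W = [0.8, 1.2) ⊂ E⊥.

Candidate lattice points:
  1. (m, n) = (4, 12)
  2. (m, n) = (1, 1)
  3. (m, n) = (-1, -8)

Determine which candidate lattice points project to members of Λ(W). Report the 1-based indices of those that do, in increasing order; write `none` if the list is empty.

β' = (4−√20)/2 ≈ -0.2361.
#1 (4,12): internal coord 4 + (12)·β' = +1.1672; +1.1672 ∈ [0.8, 1.2) → IN Λ
#2 (1,1): internal coord 1 + (1)·β' = +0.7639; +0.7639 ∉ [0.8, 1.2) → out
#3 (-1,-8): internal coord -1 + (-8)·β' = +0.8885; +0.8885 ∈ [0.8, 1.2) → IN Λ

1, 3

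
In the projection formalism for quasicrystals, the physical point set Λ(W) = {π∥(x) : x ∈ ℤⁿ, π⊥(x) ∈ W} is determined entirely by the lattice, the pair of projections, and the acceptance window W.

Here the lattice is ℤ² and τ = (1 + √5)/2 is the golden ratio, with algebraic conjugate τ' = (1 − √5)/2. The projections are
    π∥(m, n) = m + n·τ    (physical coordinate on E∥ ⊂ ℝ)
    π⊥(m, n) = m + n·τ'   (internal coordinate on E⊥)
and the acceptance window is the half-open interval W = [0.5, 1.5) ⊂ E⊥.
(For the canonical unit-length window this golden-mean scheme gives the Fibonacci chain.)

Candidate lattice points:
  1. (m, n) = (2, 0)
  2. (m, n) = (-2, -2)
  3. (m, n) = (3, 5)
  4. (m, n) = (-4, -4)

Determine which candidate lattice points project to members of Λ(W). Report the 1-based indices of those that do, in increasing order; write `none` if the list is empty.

Compute τ' = (1−√5)/2 = -0.618034, so π⊥(m,n) = m -0.618034·n.
#1 (2,0): internal coord 2 + (0)·τ' = +2.000000; +2.000000 ∉ [0.5, 1.5) → out
#2 (-2,-2): internal coord -2 + (-2)·τ' = -0.763932; -0.763932 ∉ [0.5, 1.5) → out
#3 (3,5): internal coord 3 + (5)·τ' = -0.090170; -0.090170 ∉ [0.5, 1.5) → out
#4 (-4,-4): internal coord -4 + (-4)·τ' = -1.527864; -1.527864 ∉ [0.5, 1.5) → out

none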